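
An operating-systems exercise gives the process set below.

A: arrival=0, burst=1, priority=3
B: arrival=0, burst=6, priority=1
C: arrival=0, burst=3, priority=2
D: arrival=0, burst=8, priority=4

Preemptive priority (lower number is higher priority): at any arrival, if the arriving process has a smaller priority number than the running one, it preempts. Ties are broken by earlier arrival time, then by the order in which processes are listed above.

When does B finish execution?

6

Timeline: | B 0-6 | C 6-9 | A 9-10 | D 10-18 |
Completion: A=10  B=6  C=9  D=18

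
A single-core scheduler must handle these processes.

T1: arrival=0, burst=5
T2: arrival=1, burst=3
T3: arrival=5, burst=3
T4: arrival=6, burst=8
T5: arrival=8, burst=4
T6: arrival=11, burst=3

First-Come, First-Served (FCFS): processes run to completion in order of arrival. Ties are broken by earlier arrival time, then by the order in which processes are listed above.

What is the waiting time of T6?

Gantt: | T1 0-5 | T2 5-8 | T3 8-11 | T4 11-19 | T5 19-23 | T6 23-26 |
Completion: T1=5  T2=8  T3=11  T4=19  T5=23  T6=26
Waiting(T6) = turnaround − burst = 15 − 3 = 12

12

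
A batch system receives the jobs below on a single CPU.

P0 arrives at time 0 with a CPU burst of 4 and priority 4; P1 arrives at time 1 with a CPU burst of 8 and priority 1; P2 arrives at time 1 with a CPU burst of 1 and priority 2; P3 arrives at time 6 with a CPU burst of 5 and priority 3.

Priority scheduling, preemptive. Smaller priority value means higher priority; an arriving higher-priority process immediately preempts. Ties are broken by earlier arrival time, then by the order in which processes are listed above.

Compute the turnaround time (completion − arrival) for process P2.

Timeline: | P0 0-1 | P1 1-9 | P2 9-10 | P3 10-15 | P0 15-18 |
Completion: P0=18  P1=9  P2=10  P3=15
Turnaround(P2) = completion − arrival = 10 − 1 = 9

9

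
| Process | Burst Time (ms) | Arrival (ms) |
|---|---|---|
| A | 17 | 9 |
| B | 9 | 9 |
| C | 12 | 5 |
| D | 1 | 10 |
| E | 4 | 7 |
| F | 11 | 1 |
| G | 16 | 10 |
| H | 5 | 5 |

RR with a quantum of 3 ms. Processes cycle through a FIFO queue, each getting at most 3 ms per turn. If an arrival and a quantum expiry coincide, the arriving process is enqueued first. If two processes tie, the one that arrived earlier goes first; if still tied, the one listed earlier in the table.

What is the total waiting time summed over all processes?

268

Timeline: | idle 0-1 | F 1-7 | C 7-10 | H 10-13 | E 13-16 | F 16-19 | A 19-22 | B 22-25 | D 25-26 | G 26-29 | C 29-32 | H 32-34 | E 34-35 | F 35-37 | A 37-40 | B 40-43 | G 43-46 | C 46-49 | A 49-52 | B 52-55 | G 55-58 | C 58-61 | A 61-64 | G 64-67 | A 67-70 | G 70-73 | A 73-75 | G 75-76 |
Completion: A=75  B=55  C=61  D=26  E=35  F=37  G=76  H=34
Turnaround (C−A): A=66  B=46  C=56  D=16  E=28  F=36  G=66  H=29
Waiting = turnaround − burst: A=49, B=37, C=44, D=15, E=24, F=25, G=50, H=24
Total waiting = 49 + 37 + 44 + 15 + 24 + 25 + 50 + 24 = 268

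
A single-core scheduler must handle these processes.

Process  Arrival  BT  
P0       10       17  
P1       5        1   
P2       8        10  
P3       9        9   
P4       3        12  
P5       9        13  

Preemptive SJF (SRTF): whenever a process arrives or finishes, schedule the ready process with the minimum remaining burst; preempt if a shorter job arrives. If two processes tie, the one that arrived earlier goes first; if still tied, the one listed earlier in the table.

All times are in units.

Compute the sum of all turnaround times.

151

Timeline: | idle 0-3 | P4 3-5 | P1 5-6 | P4 6-16 | P3 16-25 | P2 25-35 | P5 35-48 | P0 48-65 |
Completion: P0=65  P1=6  P2=35  P3=25  P4=16  P5=48
Turnaround = completion − arrival: P0=55, P1=1, P2=27, P3=16, P4=13, P5=39
Total turnaround = 55 + 1 + 27 + 16 + 13 + 39 = 151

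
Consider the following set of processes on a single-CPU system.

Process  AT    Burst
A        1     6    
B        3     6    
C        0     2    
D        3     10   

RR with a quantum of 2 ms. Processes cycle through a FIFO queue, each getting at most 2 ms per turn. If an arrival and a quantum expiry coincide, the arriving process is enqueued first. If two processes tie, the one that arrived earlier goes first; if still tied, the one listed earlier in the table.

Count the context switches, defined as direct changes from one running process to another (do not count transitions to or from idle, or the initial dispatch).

9

Schedule: | C 0-2 | A 2-4 | B 4-6 | D 6-8 | A 8-10 | B 10-12 | D 12-14 | A 14-16 | B 16-18 | D 18-24 |
Completion: A=16  B=18  C=2  D=24
Turnaround (C−A): A=15  B=15  C=2  D=21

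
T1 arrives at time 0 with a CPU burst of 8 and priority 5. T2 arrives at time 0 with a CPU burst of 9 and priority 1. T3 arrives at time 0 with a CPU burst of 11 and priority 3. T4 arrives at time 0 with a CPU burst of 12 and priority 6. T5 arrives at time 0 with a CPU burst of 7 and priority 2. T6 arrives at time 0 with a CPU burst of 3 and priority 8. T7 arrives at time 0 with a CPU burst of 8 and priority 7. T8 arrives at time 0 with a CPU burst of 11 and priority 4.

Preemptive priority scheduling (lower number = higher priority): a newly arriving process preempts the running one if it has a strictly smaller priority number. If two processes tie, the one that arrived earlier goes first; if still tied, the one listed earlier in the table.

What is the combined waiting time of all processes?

260

Schedule: | T2 0-9 | T5 9-16 | T3 16-27 | T8 27-38 | T1 38-46 | T4 46-58 | T7 58-66 | T6 66-69 |
Completion: T1=46  T2=9  T3=27  T4=58  T5=16  T6=69  T7=66  T8=38
Turnaround (C−A): T1=46  T2=9  T3=27  T4=58  T5=16  T6=69  T7=66  T8=38
Waiting = turnaround − burst: T1=38, T2=0, T3=16, T4=46, T5=9, T6=66, T7=58, T8=27
Total waiting = 38 + 0 + 16 + 46 + 9 + 66 + 58 + 27 = 260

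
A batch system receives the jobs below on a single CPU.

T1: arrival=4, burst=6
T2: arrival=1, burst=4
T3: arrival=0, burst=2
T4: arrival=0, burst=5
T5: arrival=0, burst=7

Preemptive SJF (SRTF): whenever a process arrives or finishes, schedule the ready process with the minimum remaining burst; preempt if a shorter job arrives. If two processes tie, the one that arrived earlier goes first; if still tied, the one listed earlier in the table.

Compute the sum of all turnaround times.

55

Schedule: | T3 0-2 | T2 2-6 | T4 6-11 | T1 11-17 | T5 17-24 |
Completion: T1=17  T2=6  T3=2  T4=11  T5=24
Turnaround = completion − arrival: T1=13, T2=5, T3=2, T4=11, T5=24
Total turnaround = 13 + 5 + 2 + 11 + 24 = 55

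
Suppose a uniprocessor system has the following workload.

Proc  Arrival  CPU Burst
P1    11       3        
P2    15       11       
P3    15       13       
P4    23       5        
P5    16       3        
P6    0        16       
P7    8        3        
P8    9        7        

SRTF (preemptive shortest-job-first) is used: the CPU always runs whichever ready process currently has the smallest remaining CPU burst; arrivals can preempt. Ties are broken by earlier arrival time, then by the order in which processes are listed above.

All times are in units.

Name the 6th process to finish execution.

P6

Gantt: | P6 0-8 | P7 8-11 | P1 11-14 | P8 14-16 | P5 16-19 | P8 19-24 | P4 24-29 | P6 29-37 | P2 37-48 | P3 48-61 |
Completion: P1=14  P2=48  P3=61  P4=29  P5=19  P6=37  P7=11  P8=24
Turnaround (C−A): P1=3  P2=33  P3=46  P4=6  P5=3  P6=37  P7=3  P8=15
Finish order: P7 → P1 → P5 → P8 → P4 → P6 → P2 → P3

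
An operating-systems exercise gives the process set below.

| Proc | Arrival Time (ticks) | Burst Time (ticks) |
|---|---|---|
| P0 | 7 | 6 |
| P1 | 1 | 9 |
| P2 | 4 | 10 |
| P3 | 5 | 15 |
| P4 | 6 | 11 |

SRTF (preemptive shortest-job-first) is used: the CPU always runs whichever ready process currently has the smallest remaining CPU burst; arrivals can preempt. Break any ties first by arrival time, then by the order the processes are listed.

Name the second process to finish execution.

P0

Timeline: | idle 0-1 | P1 1-10 | P0 10-16 | P2 16-26 | P4 26-37 | P3 37-52 |
Completion: P0=16  P1=10  P2=26  P3=52  P4=37
Turnaround (C−A): P0=9  P1=9  P2=22  P3=47  P4=31
Finish order: P1 → P0 → P2 → P4 → P3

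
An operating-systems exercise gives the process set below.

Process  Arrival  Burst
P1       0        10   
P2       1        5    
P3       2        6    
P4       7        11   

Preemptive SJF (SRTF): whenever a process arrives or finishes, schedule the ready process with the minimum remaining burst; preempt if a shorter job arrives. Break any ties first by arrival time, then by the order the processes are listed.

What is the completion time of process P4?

32

Schedule: | P1 0-1 | P2 1-6 | P3 6-12 | P1 12-21 | P4 21-32 |
Completion: P1=21  P2=6  P3=12  P4=32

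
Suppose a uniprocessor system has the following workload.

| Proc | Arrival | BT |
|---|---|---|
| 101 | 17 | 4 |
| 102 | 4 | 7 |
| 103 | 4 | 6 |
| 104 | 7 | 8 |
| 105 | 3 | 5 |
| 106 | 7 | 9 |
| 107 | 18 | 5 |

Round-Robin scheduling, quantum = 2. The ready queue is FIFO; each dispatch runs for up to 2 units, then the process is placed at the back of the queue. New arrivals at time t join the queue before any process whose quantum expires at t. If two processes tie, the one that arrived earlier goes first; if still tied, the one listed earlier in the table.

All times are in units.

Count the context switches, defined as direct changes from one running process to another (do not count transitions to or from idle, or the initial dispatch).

Timeline: | idle 0-3 | 105 3-5 | 102 5-7 | 103 7-9 | 105 9-11 | 104 11-13 | 106 13-15 | 102 15-17 | 103 17-19 | 105 19-20 | 104 20-22 | 106 22-24 | 101 24-26 | 102 26-28 | 107 28-30 | 103 30-32 | 104 32-34 | 106 34-36 | 101 36-38 | 102 38-39 | 107 39-41 | 104 41-43 | 106 43-45 | 107 45-46 | 106 46-47 |
Completion: 101=38  102=39  103=32  104=43  105=20  106=47  107=46

23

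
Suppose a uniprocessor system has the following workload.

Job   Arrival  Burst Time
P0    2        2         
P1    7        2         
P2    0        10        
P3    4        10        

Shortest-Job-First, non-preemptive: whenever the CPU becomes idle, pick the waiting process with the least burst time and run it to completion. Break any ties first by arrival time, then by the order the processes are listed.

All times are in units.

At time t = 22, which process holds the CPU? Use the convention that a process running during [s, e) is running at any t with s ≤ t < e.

P3

Gantt: | P2 0-10 | P0 10-12 | P1 12-14 | P3 14-24 |
Completion: P0=12  P1=14  P2=10  P3=24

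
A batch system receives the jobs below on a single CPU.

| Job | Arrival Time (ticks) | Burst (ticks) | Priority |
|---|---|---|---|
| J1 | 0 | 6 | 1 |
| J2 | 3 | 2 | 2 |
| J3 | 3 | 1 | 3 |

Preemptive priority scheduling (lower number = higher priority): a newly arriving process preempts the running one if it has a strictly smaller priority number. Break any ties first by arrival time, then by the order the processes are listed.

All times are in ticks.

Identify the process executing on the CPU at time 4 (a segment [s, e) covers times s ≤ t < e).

Gantt: | J1 0-6 | J2 6-8 | J3 8-9 |
Completion: J1=6  J2=8  J3=9
Turnaround (C−A): J1=6  J2=5  J3=6

J1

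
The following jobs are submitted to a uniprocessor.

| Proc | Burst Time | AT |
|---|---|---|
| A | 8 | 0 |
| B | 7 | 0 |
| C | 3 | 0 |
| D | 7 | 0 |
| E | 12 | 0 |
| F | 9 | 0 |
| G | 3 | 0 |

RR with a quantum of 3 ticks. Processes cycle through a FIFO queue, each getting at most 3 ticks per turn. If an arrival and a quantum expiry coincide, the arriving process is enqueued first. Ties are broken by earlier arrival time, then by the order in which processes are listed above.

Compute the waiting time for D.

33

Timeline: | A 0-3 | B 3-6 | C 6-9 | D 9-12 | E 12-15 | F 15-18 | G 18-21 | A 21-24 | B 24-27 | D 27-30 | E 30-33 | F 33-36 | A 36-38 | B 38-39 | D 39-40 | E 40-43 | F 43-46 | E 46-49 |
Completion: A=38  B=39  C=9  D=40  E=49  F=46  G=21
Waiting(D) = turnaround − burst = 40 − 7 = 33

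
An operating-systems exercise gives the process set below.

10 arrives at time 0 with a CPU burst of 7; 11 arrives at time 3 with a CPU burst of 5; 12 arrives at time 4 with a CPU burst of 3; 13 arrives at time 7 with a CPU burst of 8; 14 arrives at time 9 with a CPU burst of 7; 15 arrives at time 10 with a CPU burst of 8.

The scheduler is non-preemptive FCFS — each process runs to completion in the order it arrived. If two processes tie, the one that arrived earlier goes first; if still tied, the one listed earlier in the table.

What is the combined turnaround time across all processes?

92

Schedule: | 10 0-7 | 11 7-12 | 12 12-15 | 13 15-23 | 14 23-30 | 15 30-38 |
Completion: 10=7  11=12  12=15  13=23  14=30  15=38
Turnaround = completion − arrival: 10=7, 11=9, 12=11, 13=16, 14=21, 15=28
Total turnaround = 7 + 9 + 11 + 16 + 21 + 28 = 92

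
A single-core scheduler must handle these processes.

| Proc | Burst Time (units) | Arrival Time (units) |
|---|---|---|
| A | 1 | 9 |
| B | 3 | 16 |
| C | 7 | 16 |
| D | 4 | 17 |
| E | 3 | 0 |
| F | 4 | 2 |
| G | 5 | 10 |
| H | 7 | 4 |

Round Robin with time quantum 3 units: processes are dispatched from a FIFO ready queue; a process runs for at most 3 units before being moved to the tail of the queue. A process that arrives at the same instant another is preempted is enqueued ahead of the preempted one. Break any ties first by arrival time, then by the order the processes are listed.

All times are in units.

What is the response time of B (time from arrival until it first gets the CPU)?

Schedule: | E 0-3 | F 3-6 | H 6-9 | F 9-10 | A 10-11 | H 11-14 | G 14-17 | H 17-18 | B 18-21 | C 21-24 | D 24-27 | G 27-29 | C 29-32 | D 32-33 | C 33-34 |
Completion: A=11  B=21  C=34  D=33  E=3  F=10  G=29  H=18
Turnaround (C−A): A=2  B=5  C=18  D=16  E=3  F=8  G=19  H=14
Response(B) = first start − arrival = 18 − 16 = 2

2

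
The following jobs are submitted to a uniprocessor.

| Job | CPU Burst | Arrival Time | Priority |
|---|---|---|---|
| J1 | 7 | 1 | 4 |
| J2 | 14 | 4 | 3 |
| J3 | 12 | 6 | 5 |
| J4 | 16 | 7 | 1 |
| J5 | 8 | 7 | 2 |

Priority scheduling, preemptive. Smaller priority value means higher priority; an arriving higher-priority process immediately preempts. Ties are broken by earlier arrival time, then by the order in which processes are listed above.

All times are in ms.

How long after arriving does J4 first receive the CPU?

Gantt: | idle 0-1 | J1 1-4 | J2 4-7 | J4 7-23 | J5 23-31 | J2 31-42 | J1 42-46 | J3 46-58 |
Completion: J1=46  J2=42  J3=58  J4=23  J5=31
Turnaround (C−A): J1=45  J2=38  J3=52  J4=16  J5=24
Response(J4) = first start − arrival = 7 − 7 = 0

0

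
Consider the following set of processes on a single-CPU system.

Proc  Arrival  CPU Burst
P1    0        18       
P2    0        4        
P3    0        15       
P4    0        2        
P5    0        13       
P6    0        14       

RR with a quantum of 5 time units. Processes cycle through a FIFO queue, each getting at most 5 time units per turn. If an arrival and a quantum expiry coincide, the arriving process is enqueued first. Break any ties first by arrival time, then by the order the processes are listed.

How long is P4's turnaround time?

16

Gantt: | P1 0-5 | P2 5-9 | P3 9-14 | P4 14-16 | P5 16-21 | P6 21-26 | P1 26-31 | P3 31-36 | P5 36-41 | P6 41-46 | P1 46-51 | P3 51-56 | P5 56-59 | P6 59-63 | P1 63-66 |
Completion: P1=66  P2=9  P3=56  P4=16  P5=59  P6=63
Turnaround (C−A): P1=66  P2=9  P3=56  P4=16  P5=59  P6=63
Turnaround(P4) = completion − arrival = 16 − 0 = 16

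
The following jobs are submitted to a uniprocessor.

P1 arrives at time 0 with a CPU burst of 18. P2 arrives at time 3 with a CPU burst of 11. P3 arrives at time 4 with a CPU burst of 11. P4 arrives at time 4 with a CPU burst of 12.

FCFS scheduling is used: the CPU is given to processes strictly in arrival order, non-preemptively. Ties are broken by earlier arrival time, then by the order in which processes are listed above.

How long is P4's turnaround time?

48

Timeline: | P1 0-18 | P2 18-29 | P3 29-40 | P4 40-52 |
Completion: P1=18  P2=29  P3=40  P4=52
Turnaround(P4) = completion − arrival = 52 − 4 = 48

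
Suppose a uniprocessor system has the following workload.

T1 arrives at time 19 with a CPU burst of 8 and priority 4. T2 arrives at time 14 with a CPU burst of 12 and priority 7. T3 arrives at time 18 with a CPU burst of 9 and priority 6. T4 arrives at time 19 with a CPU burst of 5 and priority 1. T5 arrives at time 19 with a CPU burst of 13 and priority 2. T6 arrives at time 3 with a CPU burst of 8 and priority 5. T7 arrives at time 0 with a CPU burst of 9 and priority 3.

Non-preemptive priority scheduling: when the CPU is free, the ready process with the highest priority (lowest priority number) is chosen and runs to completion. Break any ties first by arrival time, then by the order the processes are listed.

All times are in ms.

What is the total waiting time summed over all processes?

99

Timeline: | T7 0-9 | T6 9-17 | T2 17-29 | T4 29-34 | T5 34-47 | T1 47-55 | T3 55-64 |
Completion: T1=55  T2=29  T3=64  T4=34  T5=47  T6=17  T7=9
Waiting = turnaround − burst: T1=28, T2=3, T3=37, T4=10, T5=15, T6=6, T7=0
Total waiting = 28 + 3 + 37 + 10 + 15 + 6 + 0 = 99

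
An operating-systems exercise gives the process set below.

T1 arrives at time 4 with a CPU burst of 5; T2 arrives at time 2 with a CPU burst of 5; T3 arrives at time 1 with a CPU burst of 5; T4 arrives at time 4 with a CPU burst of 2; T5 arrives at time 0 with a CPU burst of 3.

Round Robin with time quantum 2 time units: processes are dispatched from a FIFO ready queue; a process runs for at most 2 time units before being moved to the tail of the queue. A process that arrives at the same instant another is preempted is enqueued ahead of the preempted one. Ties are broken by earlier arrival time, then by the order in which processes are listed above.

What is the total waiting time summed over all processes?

Schedule: | T5 0-2 | T3 2-4 | T2 4-6 | T5 6-7 | T1 7-9 | T4 9-11 | T3 11-13 | T2 13-15 | T1 15-17 | T3 17-18 | T2 18-19 | T1 19-20 |
Completion: T1=20  T2=19  T3=18  T4=11  T5=7
Waiting = turnaround − burst: T1=11, T2=12, T3=12, T4=5, T5=4
Total waiting = 11 + 12 + 12 + 5 + 4 = 44

44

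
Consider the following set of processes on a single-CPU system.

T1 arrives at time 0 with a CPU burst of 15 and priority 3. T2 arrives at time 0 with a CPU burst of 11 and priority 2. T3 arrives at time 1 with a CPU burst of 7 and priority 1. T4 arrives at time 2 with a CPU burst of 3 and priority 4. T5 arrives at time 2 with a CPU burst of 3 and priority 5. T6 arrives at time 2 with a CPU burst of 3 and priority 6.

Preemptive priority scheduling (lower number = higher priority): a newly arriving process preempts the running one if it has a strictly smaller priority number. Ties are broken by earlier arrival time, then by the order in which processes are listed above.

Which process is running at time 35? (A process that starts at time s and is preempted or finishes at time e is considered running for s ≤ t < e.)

Schedule: | T2 0-1 | T3 1-8 | T2 8-18 | T1 18-33 | T4 33-36 | T5 36-39 | T6 39-42 |
Completion: T1=33  T2=18  T3=8  T4=36  T5=39  T6=42

T4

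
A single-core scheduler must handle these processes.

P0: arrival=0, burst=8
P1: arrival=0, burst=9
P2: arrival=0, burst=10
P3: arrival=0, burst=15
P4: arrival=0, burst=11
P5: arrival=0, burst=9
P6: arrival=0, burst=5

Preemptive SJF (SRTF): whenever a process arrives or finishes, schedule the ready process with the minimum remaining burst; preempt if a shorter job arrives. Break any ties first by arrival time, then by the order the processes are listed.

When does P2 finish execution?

41

Gantt: | P6 0-5 | P0 5-13 | P1 13-22 | P5 22-31 | P2 31-41 | P4 41-52 | P3 52-67 |
Completion: P0=13  P1=22  P2=41  P3=67  P4=52  P5=31  P6=5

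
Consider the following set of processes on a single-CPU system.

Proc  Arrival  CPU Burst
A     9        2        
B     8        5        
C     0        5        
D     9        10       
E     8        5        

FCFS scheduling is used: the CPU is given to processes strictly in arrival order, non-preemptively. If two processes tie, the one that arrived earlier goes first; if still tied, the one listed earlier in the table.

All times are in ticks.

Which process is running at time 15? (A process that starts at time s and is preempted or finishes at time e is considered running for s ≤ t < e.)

Timeline: | C 0-5 | idle 5-8 | B 8-13 | E 13-18 | A 18-20 | D 20-30 |
Completion: A=20  B=13  C=5  D=30  E=18
Turnaround (C−A): A=11  B=5  C=5  D=21  E=10

E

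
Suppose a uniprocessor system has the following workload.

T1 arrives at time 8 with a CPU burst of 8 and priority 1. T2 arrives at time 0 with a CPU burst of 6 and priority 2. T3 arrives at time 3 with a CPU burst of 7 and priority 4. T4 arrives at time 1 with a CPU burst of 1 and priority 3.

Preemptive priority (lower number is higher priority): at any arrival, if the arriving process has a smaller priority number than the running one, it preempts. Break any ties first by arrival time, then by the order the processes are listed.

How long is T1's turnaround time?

Timeline: | T2 0-6 | T4 6-7 | T3 7-8 | T1 8-16 | T3 16-22 |
Completion: T1=16  T2=6  T3=22  T4=7
Turnaround(T1) = completion − arrival = 16 − 8 = 8

8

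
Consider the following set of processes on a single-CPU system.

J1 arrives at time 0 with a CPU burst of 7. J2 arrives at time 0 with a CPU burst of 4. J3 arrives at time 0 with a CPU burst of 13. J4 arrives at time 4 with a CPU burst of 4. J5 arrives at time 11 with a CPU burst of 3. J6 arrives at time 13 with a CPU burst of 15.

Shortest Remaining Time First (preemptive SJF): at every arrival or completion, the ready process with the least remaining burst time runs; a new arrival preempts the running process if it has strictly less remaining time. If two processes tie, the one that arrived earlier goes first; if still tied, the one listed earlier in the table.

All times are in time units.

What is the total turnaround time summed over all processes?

Schedule: | J2 0-4 | J4 4-8 | J1 8-11 | J5 11-14 | J1 14-18 | J3 18-31 | J6 31-46 |
Completion: J1=18  J2=4  J3=31  J4=8  J5=14  J6=46
Turnaround (C−A): J1=18  J2=4  J3=31  J4=4  J5=3  J6=33
Turnaround = completion − arrival: J1=18, J2=4, J3=31, J4=4, J5=3, J6=33
Total turnaround = 18 + 4 + 31 + 4 + 3 + 33 = 93

93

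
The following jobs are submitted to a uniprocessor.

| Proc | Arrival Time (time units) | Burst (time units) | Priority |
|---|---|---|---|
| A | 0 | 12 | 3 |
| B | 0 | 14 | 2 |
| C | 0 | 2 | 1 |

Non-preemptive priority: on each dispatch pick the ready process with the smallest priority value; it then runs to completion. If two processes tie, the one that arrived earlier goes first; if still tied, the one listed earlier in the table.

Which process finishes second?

B

Timeline: | C 0-2 | B 2-16 | A 16-28 |
Completion: A=28  B=16  C=2
Turnaround (C−A): A=28  B=16  C=2
Finish order: C → B → A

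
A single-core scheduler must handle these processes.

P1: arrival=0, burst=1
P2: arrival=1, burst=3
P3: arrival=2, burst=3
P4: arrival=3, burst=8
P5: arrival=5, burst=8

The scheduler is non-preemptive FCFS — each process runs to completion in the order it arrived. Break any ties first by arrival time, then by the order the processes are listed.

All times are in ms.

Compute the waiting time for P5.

10

Schedule: | P1 0-1 | P2 1-4 | P3 4-7 | P4 7-15 | P5 15-23 |
Completion: P1=1  P2=4  P3=7  P4=15  P5=23
Waiting(P5) = turnaround − burst = 18 − 8 = 10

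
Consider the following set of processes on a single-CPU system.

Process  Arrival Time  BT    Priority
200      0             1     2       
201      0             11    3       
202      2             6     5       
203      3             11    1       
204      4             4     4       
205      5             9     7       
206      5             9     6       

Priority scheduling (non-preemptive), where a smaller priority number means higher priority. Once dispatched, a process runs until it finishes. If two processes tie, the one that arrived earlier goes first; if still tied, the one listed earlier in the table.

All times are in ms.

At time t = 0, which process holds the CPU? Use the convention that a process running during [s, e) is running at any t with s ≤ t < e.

Gantt: | 200 0-1 | 201 1-12 | 203 12-23 | 204 23-27 | 202 27-33 | 206 33-42 | 205 42-51 |
Completion: 200=1  201=12  202=33  203=23  204=27  205=51  206=42

200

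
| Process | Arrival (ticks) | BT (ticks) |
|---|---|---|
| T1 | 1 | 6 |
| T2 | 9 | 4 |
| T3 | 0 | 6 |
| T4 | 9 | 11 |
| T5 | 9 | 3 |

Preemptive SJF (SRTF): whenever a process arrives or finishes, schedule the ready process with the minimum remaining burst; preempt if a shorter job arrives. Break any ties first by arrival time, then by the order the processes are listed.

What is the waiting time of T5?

3

Schedule: | T3 0-6 | T1 6-12 | T5 12-15 | T2 15-19 | T4 19-30 |
Completion: T1=12  T2=19  T3=6  T4=30  T5=15
Waiting(T5) = turnaround − burst = 6 − 3 = 3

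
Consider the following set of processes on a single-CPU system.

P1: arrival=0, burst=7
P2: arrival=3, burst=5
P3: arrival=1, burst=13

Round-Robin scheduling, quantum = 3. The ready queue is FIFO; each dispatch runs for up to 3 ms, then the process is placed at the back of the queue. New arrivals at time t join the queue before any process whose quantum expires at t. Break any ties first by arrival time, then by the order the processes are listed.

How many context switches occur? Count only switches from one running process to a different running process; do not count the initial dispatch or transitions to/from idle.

7

Timeline: | P1 0-3 | P3 3-6 | P2 6-9 | P1 9-12 | P3 12-15 | P2 15-17 | P1 17-18 | P3 18-25 |
Completion: P1=18  P2=17  P3=25
Turnaround (C−A): P1=18  P2=14  P3=24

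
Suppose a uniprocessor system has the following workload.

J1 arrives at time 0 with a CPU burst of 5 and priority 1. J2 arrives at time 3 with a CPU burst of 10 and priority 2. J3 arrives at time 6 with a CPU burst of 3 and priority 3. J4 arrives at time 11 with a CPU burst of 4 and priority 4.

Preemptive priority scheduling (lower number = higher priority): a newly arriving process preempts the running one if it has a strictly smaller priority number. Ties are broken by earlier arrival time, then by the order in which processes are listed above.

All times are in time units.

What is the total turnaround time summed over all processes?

40

Gantt: | J1 0-5 | J2 5-15 | J3 15-18 | J4 18-22 |
Completion: J1=5  J2=15  J3=18  J4=22
Turnaround (C−A): J1=5  J2=12  J3=12  J4=11
Turnaround = completion − arrival: J1=5, J2=12, J3=12, J4=11
Total turnaround = 5 + 12 + 12 + 11 = 40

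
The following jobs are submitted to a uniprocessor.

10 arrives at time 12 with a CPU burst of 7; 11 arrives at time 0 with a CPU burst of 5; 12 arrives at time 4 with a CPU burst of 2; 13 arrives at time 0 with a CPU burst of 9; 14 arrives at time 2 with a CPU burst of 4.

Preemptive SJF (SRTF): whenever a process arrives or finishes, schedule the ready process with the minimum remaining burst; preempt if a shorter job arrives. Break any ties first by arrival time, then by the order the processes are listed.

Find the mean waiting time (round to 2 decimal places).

Timeline: | 11 0-5 | 12 5-7 | 14 7-11 | 13 11-12 | 10 12-19 | 13 19-27 |
Completion: 10=19  11=5  12=7  13=27  14=11
Turnaround (C−A): 10=7  11=5  12=3  13=27  14=9
Waiting times: 10=0, 11=0, 12=1, 13=18, 14=5
Average waiting = (0+0+1+18+5) / 5 = 24/5 = 4.80

4.80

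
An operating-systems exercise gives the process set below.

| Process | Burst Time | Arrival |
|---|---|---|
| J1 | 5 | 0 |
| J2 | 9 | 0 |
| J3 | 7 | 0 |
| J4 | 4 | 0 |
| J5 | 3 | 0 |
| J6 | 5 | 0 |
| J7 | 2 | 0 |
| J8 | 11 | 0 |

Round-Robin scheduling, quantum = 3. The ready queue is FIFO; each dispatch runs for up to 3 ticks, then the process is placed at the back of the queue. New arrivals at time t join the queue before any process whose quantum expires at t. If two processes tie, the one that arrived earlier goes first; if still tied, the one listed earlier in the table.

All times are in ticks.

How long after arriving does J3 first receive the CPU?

Timeline: | J1 0-3 | J2 3-6 | J3 6-9 | J4 9-12 | J5 12-15 | J6 15-18 | J7 18-20 | J8 20-23 | J1 23-25 | J2 25-28 | J3 28-31 | J4 31-32 | J6 32-34 | J8 34-37 | J2 37-40 | J3 40-41 | J8 41-46 |
Completion: J1=25  J2=40  J3=41  J4=32  J5=15  J6=34  J7=20  J8=46
Turnaround (C−A): J1=25  J2=40  J3=41  J4=32  J5=15  J6=34  J7=20  J8=46
Response(J3) = first start − arrival = 6 − 0 = 6

6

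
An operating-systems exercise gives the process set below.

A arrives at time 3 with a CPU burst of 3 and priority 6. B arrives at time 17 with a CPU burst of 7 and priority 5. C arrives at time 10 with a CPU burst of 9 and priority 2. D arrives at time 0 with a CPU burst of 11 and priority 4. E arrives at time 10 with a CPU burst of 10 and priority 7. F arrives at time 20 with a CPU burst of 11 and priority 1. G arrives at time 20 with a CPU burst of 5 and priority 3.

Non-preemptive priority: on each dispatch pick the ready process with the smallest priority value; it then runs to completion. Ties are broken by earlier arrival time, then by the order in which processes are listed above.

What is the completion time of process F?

31

Schedule: | D 0-11 | C 11-20 | F 20-31 | G 31-36 | B 36-43 | A 43-46 | E 46-56 |
Completion: A=46  B=43  C=20  D=11  E=56  F=31  G=36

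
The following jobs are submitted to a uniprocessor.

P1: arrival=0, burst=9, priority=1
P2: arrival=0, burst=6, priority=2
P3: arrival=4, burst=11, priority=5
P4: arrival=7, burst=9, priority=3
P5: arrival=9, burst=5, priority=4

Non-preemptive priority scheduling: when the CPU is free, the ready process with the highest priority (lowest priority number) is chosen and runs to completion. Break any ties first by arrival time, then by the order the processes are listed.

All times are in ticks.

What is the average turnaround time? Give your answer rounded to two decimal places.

Timeline: | P1 0-9 | P2 9-15 | P4 15-24 | P5 24-29 | P3 29-40 |
Completion: P1=9  P2=15  P3=40  P4=24  P5=29
Turnaround times: P1=9, P2=15, P3=36, P4=17, P5=20
Average turnaround = (9+15+36+17+20) / 5 = 97/5 = 19.40

19.40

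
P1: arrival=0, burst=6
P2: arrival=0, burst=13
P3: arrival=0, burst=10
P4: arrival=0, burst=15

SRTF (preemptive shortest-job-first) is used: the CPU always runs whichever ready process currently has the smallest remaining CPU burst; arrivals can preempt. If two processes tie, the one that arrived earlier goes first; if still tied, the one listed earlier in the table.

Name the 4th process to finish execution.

Gantt: | P1 0-6 | P3 6-16 | P2 16-29 | P4 29-44 |
Completion: P1=6  P2=29  P3=16  P4=44
Turnaround (C−A): P1=6  P2=29  P3=16  P4=44
Finish order: P1 → P3 → P2 → P4

P4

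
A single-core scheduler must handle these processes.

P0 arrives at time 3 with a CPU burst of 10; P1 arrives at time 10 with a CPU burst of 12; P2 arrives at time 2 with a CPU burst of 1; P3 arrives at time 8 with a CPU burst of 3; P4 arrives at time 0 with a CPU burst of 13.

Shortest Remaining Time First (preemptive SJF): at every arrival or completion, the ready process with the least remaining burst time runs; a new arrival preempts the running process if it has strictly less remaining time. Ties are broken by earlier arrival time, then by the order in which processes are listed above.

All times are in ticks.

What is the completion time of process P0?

Gantt: | P4 0-2 | P2 2-3 | P0 3-8 | P3 8-11 | P0 11-16 | P4 16-27 | P1 27-39 |
Completion: P0=16  P1=39  P2=3  P3=11  P4=27
Turnaround (C−A): P0=13  P1=29  P2=1  P3=3  P4=27

16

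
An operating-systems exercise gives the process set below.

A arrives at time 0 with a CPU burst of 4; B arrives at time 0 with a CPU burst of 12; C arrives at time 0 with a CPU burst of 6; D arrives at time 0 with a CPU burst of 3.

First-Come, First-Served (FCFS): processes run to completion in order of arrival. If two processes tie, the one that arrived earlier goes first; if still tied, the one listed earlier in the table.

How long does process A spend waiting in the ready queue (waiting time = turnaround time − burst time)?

Timeline: | A 0-4 | B 4-16 | C 16-22 | D 22-25 |
Completion: A=4  B=16  C=22  D=25
Waiting(A) = turnaround − burst = 4 − 4 = 0

0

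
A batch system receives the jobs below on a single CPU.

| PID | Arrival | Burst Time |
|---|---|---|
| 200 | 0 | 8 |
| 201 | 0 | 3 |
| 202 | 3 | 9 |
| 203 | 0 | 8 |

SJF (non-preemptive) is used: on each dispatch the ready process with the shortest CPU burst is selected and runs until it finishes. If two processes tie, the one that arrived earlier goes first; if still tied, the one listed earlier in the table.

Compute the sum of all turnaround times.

58

Timeline: | 201 0-3 | 200 3-11 | 203 11-19 | 202 19-28 |
Completion: 200=11  201=3  202=28  203=19
Turnaround (C−A): 200=11  201=3  202=25  203=19
Turnaround = completion − arrival: 200=11, 201=3, 202=25, 203=19
Total turnaround = 11 + 3 + 25 + 19 = 58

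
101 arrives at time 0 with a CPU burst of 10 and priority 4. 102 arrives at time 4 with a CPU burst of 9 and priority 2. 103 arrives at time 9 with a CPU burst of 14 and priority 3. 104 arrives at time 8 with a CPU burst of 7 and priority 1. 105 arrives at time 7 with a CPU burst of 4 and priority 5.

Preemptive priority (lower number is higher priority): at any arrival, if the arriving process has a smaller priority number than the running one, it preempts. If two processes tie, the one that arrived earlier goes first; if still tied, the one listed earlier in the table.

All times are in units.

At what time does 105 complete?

Gantt: | 101 0-4 | 102 4-8 | 104 8-15 | 102 15-20 | 103 20-34 | 101 34-40 | 105 40-44 |
Completion: 101=40  102=20  103=34  104=15  105=44
Turnaround (C−A): 101=40  102=16  103=25  104=7  105=37

44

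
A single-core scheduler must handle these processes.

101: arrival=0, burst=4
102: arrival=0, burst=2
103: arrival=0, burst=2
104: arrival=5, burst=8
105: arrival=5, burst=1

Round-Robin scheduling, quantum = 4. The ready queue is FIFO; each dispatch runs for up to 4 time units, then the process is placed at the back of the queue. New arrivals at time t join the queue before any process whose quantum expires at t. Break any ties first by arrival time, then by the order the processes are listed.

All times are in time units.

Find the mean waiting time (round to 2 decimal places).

4.20

Schedule: | 101 0-4 | 102 4-6 | 103 6-8 | 104 8-12 | 105 12-13 | 104 13-17 |
Completion: 101=4  102=6  103=8  104=17  105=13
Turnaround (C−A): 101=4  102=6  103=8  104=12  105=8
Waiting times: 101=0, 102=4, 103=6, 104=4, 105=7
Average waiting = (0+4+6+4+7) / 5 = 21/5 = 4.20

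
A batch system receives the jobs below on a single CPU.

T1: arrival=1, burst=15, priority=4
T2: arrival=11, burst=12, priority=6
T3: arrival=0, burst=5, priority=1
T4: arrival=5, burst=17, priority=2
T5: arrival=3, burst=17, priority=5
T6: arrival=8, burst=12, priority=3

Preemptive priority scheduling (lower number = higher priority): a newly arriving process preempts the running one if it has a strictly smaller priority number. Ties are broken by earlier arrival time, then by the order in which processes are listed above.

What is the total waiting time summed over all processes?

148

Timeline: | T3 0-5 | T4 5-22 | T6 22-34 | T1 34-49 | T5 49-66 | T2 66-78 |
Completion: T1=49  T2=78  T3=5  T4=22  T5=66  T6=34
Turnaround (C−A): T1=48  T2=67  T3=5  T4=17  T5=63  T6=26
Waiting = turnaround − burst: T1=33, T2=55, T3=0, T4=0, T5=46, T6=14
Total waiting = 33 + 55 + 0 + 0 + 46 + 14 = 148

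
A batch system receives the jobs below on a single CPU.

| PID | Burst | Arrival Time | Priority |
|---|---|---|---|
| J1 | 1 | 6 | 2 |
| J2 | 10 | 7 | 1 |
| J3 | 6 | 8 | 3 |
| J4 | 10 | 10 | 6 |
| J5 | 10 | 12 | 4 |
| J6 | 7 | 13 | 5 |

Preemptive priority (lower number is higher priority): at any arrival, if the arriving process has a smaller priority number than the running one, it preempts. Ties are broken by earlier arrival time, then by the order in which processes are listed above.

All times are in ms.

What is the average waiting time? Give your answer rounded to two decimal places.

11.67

Timeline: | idle 0-6 | J1 6-7 | J2 7-17 | J3 17-23 | J5 23-33 | J6 33-40 | J4 40-50 |
Completion: J1=7  J2=17  J3=23  J4=50  J5=33  J6=40
Waiting times: J1=0, J2=0, J3=9, J4=30, J5=11, J6=20
Average waiting = (0+0+9+30+11+20) / 6 = 70/6 = 11.67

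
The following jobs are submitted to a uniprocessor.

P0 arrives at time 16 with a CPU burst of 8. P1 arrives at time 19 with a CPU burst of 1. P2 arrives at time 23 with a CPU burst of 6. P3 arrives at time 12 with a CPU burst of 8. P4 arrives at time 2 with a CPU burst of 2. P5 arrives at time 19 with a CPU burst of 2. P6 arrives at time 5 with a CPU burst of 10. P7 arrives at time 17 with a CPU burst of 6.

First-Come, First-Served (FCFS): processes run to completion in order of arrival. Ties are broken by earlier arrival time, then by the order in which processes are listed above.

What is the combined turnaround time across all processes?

Schedule: | idle 0-2 | P4 2-4 | idle 4-5 | P6 5-15 | P3 15-23 | P0 23-31 | P7 31-37 | P1 37-38 | P5 38-40 | P2 40-46 |
Completion: P0=31  P1=38  P2=46  P3=23  P4=4  P5=40  P6=15  P7=37
Turnaround = completion − arrival: P0=15, P1=19, P2=23, P3=11, P4=2, P5=21, P6=10, P7=20
Total turnaround = 15 + 19 + 23 + 11 + 2 + 21 + 10 + 20 = 121

121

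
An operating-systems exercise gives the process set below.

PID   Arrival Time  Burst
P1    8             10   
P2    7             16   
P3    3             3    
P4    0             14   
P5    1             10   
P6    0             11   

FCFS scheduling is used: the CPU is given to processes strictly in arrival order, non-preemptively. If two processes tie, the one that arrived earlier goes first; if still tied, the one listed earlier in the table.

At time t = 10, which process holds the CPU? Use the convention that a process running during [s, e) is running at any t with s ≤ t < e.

P4

Gantt: | P4 0-14 | P6 14-25 | P5 25-35 | P3 35-38 | P2 38-54 | P1 54-64 |
Completion: P1=64  P2=54  P3=38  P4=14  P5=35  P6=25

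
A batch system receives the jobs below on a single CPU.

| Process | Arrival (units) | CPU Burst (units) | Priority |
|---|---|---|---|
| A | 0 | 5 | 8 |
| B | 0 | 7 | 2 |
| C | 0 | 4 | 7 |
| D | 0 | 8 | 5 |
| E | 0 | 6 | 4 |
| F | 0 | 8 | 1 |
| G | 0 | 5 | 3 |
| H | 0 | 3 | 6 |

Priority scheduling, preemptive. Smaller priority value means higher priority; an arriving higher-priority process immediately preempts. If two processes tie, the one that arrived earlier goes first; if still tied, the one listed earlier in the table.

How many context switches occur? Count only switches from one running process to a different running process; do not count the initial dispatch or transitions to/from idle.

Timeline: | F 0-8 | B 8-15 | G 15-20 | E 20-26 | D 26-34 | H 34-37 | C 37-41 | A 41-46 |
Completion: A=46  B=15  C=41  D=34  E=26  F=8  G=20  H=37
Turnaround (C−A): A=46  B=15  C=41  D=34  E=26  F=8  G=20  H=37

7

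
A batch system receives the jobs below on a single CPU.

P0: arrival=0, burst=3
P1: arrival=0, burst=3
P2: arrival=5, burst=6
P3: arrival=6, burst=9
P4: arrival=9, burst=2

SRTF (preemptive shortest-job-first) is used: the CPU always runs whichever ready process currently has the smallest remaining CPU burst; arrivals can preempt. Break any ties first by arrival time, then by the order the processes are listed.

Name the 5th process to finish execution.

Timeline: | P0 0-3 | P1 3-6 | P2 6-9 | P4 9-11 | P2 11-14 | P3 14-23 |
Completion: P0=3  P1=6  P2=14  P3=23  P4=11
Turnaround (C−A): P0=3  P1=6  P2=9  P3=17  P4=2
Finish order: P0 → P1 → P4 → P2 → P3

P3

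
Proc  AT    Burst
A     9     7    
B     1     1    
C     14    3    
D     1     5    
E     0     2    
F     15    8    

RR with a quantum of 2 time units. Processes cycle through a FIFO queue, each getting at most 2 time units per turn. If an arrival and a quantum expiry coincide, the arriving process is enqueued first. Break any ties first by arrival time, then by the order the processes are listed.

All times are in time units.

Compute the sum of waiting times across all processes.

15

Timeline: | E 0-2 | B 2-3 | D 3-8 | idle 8-9 | A 9-15 | C 15-17 | F 17-19 | A 19-20 | C 20-21 | F 21-27 |
Completion: A=20  B=3  C=21  D=8  E=2  F=27
Waiting = turnaround − burst: A=4, B=1, C=4, D=2, E=0, F=4
Total waiting = 4 + 1 + 4 + 2 + 0 + 4 = 15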